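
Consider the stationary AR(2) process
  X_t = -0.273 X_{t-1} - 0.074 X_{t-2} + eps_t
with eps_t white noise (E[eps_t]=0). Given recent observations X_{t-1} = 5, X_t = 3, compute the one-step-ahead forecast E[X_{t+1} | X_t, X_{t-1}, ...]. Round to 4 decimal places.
E[X_{t+1} \mid \mathcal F_t] = -1.1890

For an AR(p) model X_t = c + sum_i phi_i X_{t-i} + eps_t, the
one-step-ahead conditional mean is
  E[X_{t+1} | X_t, ...] = c + sum_i phi_i X_{t+1-i}.
Substitute known values:
  E[X_{t+1} | ...] = (-0.273) * (3) + (-0.074) * (5)
                   = -1.1890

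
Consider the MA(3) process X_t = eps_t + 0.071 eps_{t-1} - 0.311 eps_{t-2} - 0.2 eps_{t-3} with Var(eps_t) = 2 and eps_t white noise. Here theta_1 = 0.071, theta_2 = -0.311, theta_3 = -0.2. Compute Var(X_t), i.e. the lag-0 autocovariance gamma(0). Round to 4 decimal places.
\gamma(0) = 2.2835

For an MA(q) process X_t = eps_t + sum_i theta_i eps_{t-i} with
Var(eps_t) = sigma^2, the variance is
  gamma(0) = sigma^2 * (1 + sum_i theta_i^2).
  sum_i theta_i^2 = (0.071)^2 + (-0.311)^2 + (-0.2)^2 = 0.005041 + 0.096721 + 0.04 = 0.141762.
  gamma(0) = 2 * (1 + 0.141762) = 2 * 1.141762 = 2.283524, which rounds to 2.2835.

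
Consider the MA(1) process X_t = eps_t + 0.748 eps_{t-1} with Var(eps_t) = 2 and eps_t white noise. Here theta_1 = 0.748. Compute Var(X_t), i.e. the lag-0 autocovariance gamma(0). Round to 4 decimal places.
\gamma(0) = 3.1190

For an MA(q) process X_t = eps_t + sum_i theta_i eps_{t-i} with
Var(eps_t) = sigma^2, the variance is
  gamma(0) = sigma^2 * (1 + sum_i theta_i^2).
  sum_i theta_i^2 = (0.748)^2 = 0.559504.
  gamma(0) = 2 * (1 + 0.559504) = 2 * 1.559504 = 3.119008, which rounds to 3.1190.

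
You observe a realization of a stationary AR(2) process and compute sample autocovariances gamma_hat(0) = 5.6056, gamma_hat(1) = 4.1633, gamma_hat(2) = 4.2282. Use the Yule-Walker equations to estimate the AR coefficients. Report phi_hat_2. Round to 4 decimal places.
\hat\phi_{2} = 0.4520

The Yule-Walker equations for an AR(p) process read, in matrix form,
  Gamma_p phi = r_p,   with   (Gamma_p)_{ij} = gamma(|i - j|),
                       (r_p)_i = gamma(i),   i,j = 1..p.
Substitute the sample gammas (Toeplitz matrix and right-hand side of size 2):
  Gamma_p = [[5.6056, 4.1633], [4.1633, 5.6056]]
  r_p     = [4.1633, 4.2282]
Written out:
  5.6056 phi_1 + 4.1633 phi_2 = 4.1633
  4.1633 phi_1 + 5.6056 phi_2 = 4.2282
Solve by Cramer's rule:
  det = gamma(0)^2 - gamma(1)^2 = (5.6056)^2 - (4.1633)^2 = 31.42275136 - 17.33306689 = 14.08968447
  phi_hat_1 = [gamma(1) gamma(0) - gamma(1) gamma(2)] / det = [(4.1633)(5.6056) - (4.1633)(4.2282)] / 14.08968447 = 5.73452942 / 14.08968447 = 0.407
  phi_hat_2 = [gamma(0) gamma(2) - gamma(1)^2] / det = [(5.6056)(4.2282) - (4.1633)^2] / 14.08968447 = 6.36853103 / 14.08968447 = 0.452
So phi_hat = [0.4070, 0.4520].
Therefore phi_hat_2 = 0.4520.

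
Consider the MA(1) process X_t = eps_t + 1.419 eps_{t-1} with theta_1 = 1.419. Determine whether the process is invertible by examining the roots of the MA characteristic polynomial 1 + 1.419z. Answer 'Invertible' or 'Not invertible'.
\text{Not invertible}

The MA(q) characteristic polynomial is P(z) = 1 + 1.419z.
Invertibility requires all roots to lie outside the unit circle, i.e. |z| > 1 for every root.
This is linear in z: 1 + (1.419) z = 0  =>  z = -1/(1.419) = -0.704722,  |z| = 0.704722.
Moduli of all roots: 0.7047.
All moduli strictly greater than 1? No.
Verdict: Not invertible.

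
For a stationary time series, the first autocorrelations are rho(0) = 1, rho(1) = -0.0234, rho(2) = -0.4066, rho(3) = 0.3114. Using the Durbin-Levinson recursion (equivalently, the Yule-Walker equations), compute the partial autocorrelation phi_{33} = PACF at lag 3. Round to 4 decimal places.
\phi_{33} = 0.3461

The PACF at lag k is phi_{kk}, the last component of the solution
to the Yule-Walker system G_k phi = r_k where
  (G_k)_{ij} = rho(|i - j|), (r_k)_i = rho(i), i,j = 1..k.
Equivalently, Durbin-Levinson gives phi_{kk} iteratively:
  phi_{11} = rho(1)
  phi_{kk} = [rho(k) - sum_{j=1..k-1} phi_{k-1,j} rho(k-j)]
            / [1 - sum_{j=1..k-1} phi_{k-1,j} rho(j)],
  phi_{k,j} = phi_{k-1,j} - phi_{kk} phi_{k-1,k-j},  j = 1..k-1.
Step k = 1:
  phi_11 = rho(1) = -0.0234.
Step k = 2:
  phi_22 = [rho(2) - phi_11 rho(1)] / [1 - phi_11 rho(1)] = [-0.4066 - (-0.0234)(-0.0234)] / [1 - (-0.0234)(-0.0234)]
         = -0.40714756 / 0.99945244 = -0.407371.
  Update: phi_21 = phi_11 - phi_22 phi_11 = -0.0234 - (-0.407371)(-0.0234) = -0.032932.
Step k = 3:
  phi_33 = [rho(3) - phi_21 rho(2) - phi_22 rho(1)] / [1 - phi_21 rho(1) - phi_22 rho(2)]
    numerator   = 0.3114 - (-0.032932)(-0.4066) - (-0.407371)(-0.0234) = 0.28847718
    denominator = 1 - (-0.032932)(-0.0234) - (-0.407371)(-0.4066) = 0.83359249
  phi_33 = 0.28847718 / 0.83359249 = 0.3461.
Therefore phi_{33} = 0.3461.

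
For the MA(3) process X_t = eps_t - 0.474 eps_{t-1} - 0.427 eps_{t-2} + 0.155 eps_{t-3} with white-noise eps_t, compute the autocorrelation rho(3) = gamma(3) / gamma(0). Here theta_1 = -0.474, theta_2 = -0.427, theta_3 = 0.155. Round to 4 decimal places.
\rho(3) = 0.1083

For an MA(q) process with theta_0 = 1, the autocovariance is
  gamma(k) = sigma^2 * sum_{i=0..q-k} theta_i * theta_{i+k},
and rho(k) = gamma(k) / gamma(0). Sigma^2 cancels.
  numerator   = (1)*(0.155) = 0.155.
  denominator = (1)^2 + (-0.474)^2 + (-0.427)^2 + (0.155)^2 = 1.43103.
  rho(3) = 0.155 / 1.43103 = 0.1083.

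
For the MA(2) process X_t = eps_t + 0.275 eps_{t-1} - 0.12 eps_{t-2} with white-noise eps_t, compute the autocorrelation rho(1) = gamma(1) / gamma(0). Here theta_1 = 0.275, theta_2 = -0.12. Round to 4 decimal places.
\rho(1) = 0.2220

For an MA(q) process with theta_0 = 1, the autocovariance is
  gamma(k) = sigma^2 * sum_{i=0..q-k} theta_i * theta_{i+k},
and rho(k) = gamma(k) / gamma(0). Sigma^2 cancels.
  numerator   = (1)*(0.275) + (0.275)*(-0.12) = 0.242.
  denominator = (1)^2 + (0.275)^2 + (-0.12)^2 = 1.090025.
  rho(1) = 0.242 / 1.090025 = 0.2220.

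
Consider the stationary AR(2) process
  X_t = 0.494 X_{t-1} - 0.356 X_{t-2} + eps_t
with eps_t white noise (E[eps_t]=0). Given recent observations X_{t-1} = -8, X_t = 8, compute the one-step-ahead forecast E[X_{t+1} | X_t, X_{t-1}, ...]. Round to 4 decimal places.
E[X_{t+1} \mid \mathcal F_t] = 6.8000

For an AR(p) model X_t = c + sum_i phi_i X_{t-i} + eps_t, the
one-step-ahead conditional mean is
  E[X_{t+1} | X_t, ...] = c + sum_i phi_i X_{t+1-i}.
Substitute known values:
  E[X_{t+1} | ...] = (0.494) * (8) + (-0.356) * (-8)
                   = 6.8000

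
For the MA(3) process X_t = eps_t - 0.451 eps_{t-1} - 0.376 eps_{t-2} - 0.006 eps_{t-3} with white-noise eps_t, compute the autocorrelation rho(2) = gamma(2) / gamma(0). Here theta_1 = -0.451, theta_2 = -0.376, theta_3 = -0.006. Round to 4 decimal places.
\rho(2) = -0.2776

For an MA(q) process with theta_0 = 1, the autocovariance is
  gamma(k) = sigma^2 * sum_{i=0..q-k} theta_i * theta_{i+k},
and rho(k) = gamma(k) / gamma(0). Sigma^2 cancels.
  numerator   = (1)*(-0.376) + (-0.451)*(-0.006) = -0.373294.
  denominator = (1)^2 + (-0.451)^2 + (-0.376)^2 + (-0.006)^2 = 1.344813.
  rho(2) = -0.373294 / 1.344813 = -0.2776.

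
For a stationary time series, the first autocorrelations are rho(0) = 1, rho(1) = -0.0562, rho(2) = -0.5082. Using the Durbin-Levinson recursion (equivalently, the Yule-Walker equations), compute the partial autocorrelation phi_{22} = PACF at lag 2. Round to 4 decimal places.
\phi_{22} = -0.5130

The PACF at lag k is phi_{kk}, the last component of the solution
to the Yule-Walker system G_k phi = r_k where
  (G_k)_{ij} = rho(|i - j|), (r_k)_i = rho(i), i,j = 1..k.
Equivalently, Durbin-Levinson gives phi_{kk} iteratively:
  phi_{11} = rho(1)
  phi_{kk} = [rho(k) - sum_{j=1..k-1} phi_{k-1,j} rho(k-j)]
            / [1 - sum_{j=1..k-1} phi_{k-1,j} rho(j)],
  phi_{k,j} = phi_{k-1,j} - phi_{kk} phi_{k-1,k-j},  j = 1..k-1.
Step k = 1:
  phi_11 = rho(1) = -0.0562.
Step k = 2:
  phi_22 = [rho(2) - phi_11 rho(1)] / [1 - phi_11 rho(1)] = [-0.5082 - (-0.0562)(-0.0562)] / [1 - (-0.0562)(-0.0562)]
         = -0.51135844 / 0.99684156 = -0.513.
Therefore phi_{22} = -0.5130.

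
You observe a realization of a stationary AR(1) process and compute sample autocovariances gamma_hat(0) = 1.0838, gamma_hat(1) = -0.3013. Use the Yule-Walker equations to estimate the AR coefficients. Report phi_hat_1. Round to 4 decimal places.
\hat\phi_{1} = -0.2780

The Yule-Walker equations for an AR(p) process read, in matrix form,
  Gamma_p phi = r_p,   with   (Gamma_p)_{ij} = gamma(|i - j|),
                       (r_p)_i = gamma(i),   i,j = 1..p.
Substitute the sample gammas (Toeplitz matrix and right-hand side of size 1):
  Gamma_p = [[1.0838]]
  r_p     = [-0.3013]
With p = 1 this is the single equation gamma(0) phi_1 = gamma(1):
  phi_hat_1 = gamma(1) / gamma(0) = -0.3013 / 1.0838 = -0.2780.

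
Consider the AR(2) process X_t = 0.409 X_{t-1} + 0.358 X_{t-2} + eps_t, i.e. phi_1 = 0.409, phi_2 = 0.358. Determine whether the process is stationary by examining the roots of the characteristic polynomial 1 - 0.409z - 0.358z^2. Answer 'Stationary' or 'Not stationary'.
\text{Stationary}

The AR(p) characteristic polynomial is P(z) = 1 - 0.409z - 0.358z^2.
Stationarity requires all roots to lie outside the unit circle, i.e. |z| > 1 for every root.
Set 1 + (-0.409) z + (-0.358) z^2 = 0, i.e. a z^2 + b z + c = 0 with a = -0.358, b = -0.409, c = 1.
Discriminant D = b^2 - 4ac = (-0.409)^2 - 4*(-0.358)*1 = 0.167281 - (-1.432) = 1.599281.
D >= 0, so the roots are real: z = (-b +/- sqrt(D)) / (2a) = (0.409 +/- 1.264627) / (-0.716).
  z_1 = (0.409 + 1.264627) / (-0.716) = -2.3375,   |z_1| = 2.3375.
  z_2 = (0.409 - 1.264627) / (-0.716) = 1.195,   |z_2| = 1.195.
Moduli of all roots: 2.3375, 1.1950.
All moduli strictly greater than 1? Yes.
Verdict: Stationary.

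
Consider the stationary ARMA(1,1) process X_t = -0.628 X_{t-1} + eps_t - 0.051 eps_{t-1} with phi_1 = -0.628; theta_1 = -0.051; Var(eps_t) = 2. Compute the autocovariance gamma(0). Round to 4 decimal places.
\gamma(0) = 3.5226

Multiply the model equation by X_{t-k} and take expectations. With theta_0 = psi_0 = 1 and psi_j the MA(infinity) weights, this gives
  gamma(k) - sum_i phi_i gamma(k-i) = c_k,
  c_k = sigma^2 * sum_{j=k..q} theta_j psi_{j-k}   (c_k = 0 for k > q),
using gamma(-m) = gamma(m).
psi-weights needed (psi_j = theta_j + sum_i phi_i psi_{j-i}):
  psi_1 = theta_1 + phi_1 = -0.051 + (-0.628) = -0.679
Right-hand sides:
  c_0 = sigma^2 (1 + theta_1 psi_1) = 2 * (1 + (-0.051)(-0.679)) = 2 * 1.034629 = 2.069258
  c_1 = sigma^2 theta_1 = 2 * (-0.051) = -0.102
  c_2 = 0
Equations for k = 0 and k = 1 (AR order 1):
  gamma(0) = phi_1 gamma(1) + c_0
  gamma(1) = phi_1 gamma(0) + c_1
Substituting the second into the first: gamma(0) (1 - phi_1^2) = c_0 + phi_1 c_1, so
  gamma(0) = (c_0 + phi_1 c_1) / (1 - phi_1^2) = (2.069258 + (-0.628)(-0.102)) / (1 - (-0.628)^2) = 2.133314 / 0.605616 = 3.522552.
Therefore gamma(0) = 3.5226 (to 4 decimal places).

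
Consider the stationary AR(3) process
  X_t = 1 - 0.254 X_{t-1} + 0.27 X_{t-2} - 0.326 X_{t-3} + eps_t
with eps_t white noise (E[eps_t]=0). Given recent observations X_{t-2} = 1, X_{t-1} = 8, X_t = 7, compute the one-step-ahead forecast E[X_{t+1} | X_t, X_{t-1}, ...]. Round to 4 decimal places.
E[X_{t+1} \mid \mathcal F_t] = 1.0560

For an AR(p) model X_t = c + sum_i phi_i X_{t-i} + eps_t, the
one-step-ahead conditional mean is
  E[X_{t+1} | X_t, ...] = c + sum_i phi_i X_{t+1-i}.
Substitute known values:
  E[X_{t+1} | ...] = 1 + (-0.254) * (7) + (0.27) * (8) + (-0.326) * (1)
                   = 1.0560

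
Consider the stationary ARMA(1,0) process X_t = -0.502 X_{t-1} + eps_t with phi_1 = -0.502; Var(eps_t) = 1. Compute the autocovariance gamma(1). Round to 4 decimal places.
\gamma(1) = -0.6711

Multiply the model equation by X_{t-k} and take expectations. With theta_0 = psi_0 = 1 and psi_j the MA(infinity) weights, this gives
  gamma(k) - sum_i phi_i gamma(k-i) = c_k,
  c_k = sigma^2 * sum_{j=k..q} theta_j psi_{j-k}   (c_k = 0 for k > q),
using gamma(-m) = gamma(m).
Pure AR (q = 0): c_0 = sigma^2 = 1, c_k = 0 for k >= 1.
Equations for k = 0 and k = 1 (AR order 1):
  gamma(0) = phi_1 gamma(1) + c_0
  gamma(1) = phi_1 gamma(0) + c_1
Substituting the second into the first: gamma(0) (1 - phi_1^2) = c_0 + phi_1 c_1, so
  gamma(0) = c_0 / (1 - phi_1^2) = 1 / (1 - (-0.502)^2) = 1 / 0.747996 = 1.336906.
  gamma(1) = phi_1 gamma(0) = (-0.502)(1.336906) = -0.671127.
Therefore gamma(1) = -0.6711 (to 4 decimal places).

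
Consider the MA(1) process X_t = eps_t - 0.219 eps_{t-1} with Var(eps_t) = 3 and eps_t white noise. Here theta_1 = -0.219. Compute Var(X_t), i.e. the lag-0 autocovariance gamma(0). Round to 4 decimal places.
\gamma(0) = 3.1439

For an MA(q) process X_t = eps_t + sum_i theta_i eps_{t-i} with
Var(eps_t) = sigma^2, the variance is
  gamma(0) = sigma^2 * (1 + sum_i theta_i^2).
  sum_i theta_i^2 = (-0.219)^2 = 0.047961.
  gamma(0) = 3 * (1 + 0.047961) = 3 * 1.047961 = 3.143883, which rounds to 3.1439.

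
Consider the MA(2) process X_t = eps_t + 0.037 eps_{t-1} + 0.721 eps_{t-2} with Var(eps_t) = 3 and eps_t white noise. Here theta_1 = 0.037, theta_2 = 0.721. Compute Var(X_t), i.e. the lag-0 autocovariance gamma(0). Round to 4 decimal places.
\gamma(0) = 4.5636

For an MA(q) process X_t = eps_t + sum_i theta_i eps_{t-i} with
Var(eps_t) = sigma^2, the variance is
  gamma(0) = sigma^2 * (1 + sum_i theta_i^2).
  sum_i theta_i^2 = (0.037)^2 + (0.721)^2 = 0.001369 + 0.519841 = 0.52121.
  gamma(0) = 3 * (1 + 0.52121) = 3 * 1.52121 = 4.56363, which rounds to 4.5636.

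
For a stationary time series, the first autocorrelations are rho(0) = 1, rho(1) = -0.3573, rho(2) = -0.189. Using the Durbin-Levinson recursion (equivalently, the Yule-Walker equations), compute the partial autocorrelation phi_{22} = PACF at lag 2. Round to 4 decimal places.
\phi_{22} = -0.3630

The PACF at lag k is phi_{kk}, the last component of the solution
to the Yule-Walker system G_k phi = r_k where
  (G_k)_{ij} = rho(|i - j|), (r_k)_i = rho(i), i,j = 1..k.
Equivalently, Durbin-Levinson gives phi_{kk} iteratively:
  phi_{11} = rho(1)
  phi_{kk} = [rho(k) - sum_{j=1..k-1} phi_{k-1,j} rho(k-j)]
            / [1 - sum_{j=1..k-1} phi_{k-1,j} rho(j)],
  phi_{k,j} = phi_{k-1,j} - phi_{kk} phi_{k-1,k-j},  j = 1..k-1.
Step k = 1:
  phi_11 = rho(1) = -0.3573.
Step k = 2:
  phi_22 = [rho(2) - phi_11 rho(1)] / [1 - phi_11 rho(1)] = [-0.189 - (-0.3573)(-0.3573)] / [1 - (-0.3573)(-0.3573)]
         = -0.31666329 / 0.87233671 = -0.363.
Therefore phi_{22} = -0.3630.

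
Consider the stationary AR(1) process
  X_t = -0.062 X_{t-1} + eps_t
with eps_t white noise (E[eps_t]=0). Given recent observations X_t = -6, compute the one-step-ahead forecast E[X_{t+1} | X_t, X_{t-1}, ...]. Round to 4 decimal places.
E[X_{t+1} \mid \mathcal F_t] = 0.3720

For an AR(p) model X_t = c + sum_i phi_i X_{t-i} + eps_t, the
one-step-ahead conditional mean is
  E[X_{t+1} | X_t, ...] = c + sum_i phi_i X_{t+1-i}.
Substitute known values:
  E[X_{t+1} | ...] = (-0.062) * (-6)
                   = 0.3720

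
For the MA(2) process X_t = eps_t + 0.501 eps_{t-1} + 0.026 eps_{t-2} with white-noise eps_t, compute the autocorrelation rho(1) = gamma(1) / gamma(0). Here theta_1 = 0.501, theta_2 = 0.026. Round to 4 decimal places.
\rho(1) = 0.4107

For an MA(q) process with theta_0 = 1, the autocovariance is
  gamma(k) = sigma^2 * sum_{i=0..q-k} theta_i * theta_{i+k},
and rho(k) = gamma(k) / gamma(0). Sigma^2 cancels.
  numerator   = (1)*(0.501) + (0.501)*(0.026) = 0.514026.
  denominator = (1)^2 + (0.501)^2 + (0.026)^2 = 1.251677.
  rho(1) = 0.514026 / 1.251677 = 0.4107.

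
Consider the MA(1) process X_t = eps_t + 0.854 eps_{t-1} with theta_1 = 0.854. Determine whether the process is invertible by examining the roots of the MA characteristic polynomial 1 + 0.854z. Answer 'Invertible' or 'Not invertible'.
\text{Invertible}

The MA(q) characteristic polynomial is P(z) = 1 + 0.854z.
Invertibility requires all roots to lie outside the unit circle, i.e. |z| > 1 for every root.
This is linear in z: 1 + (0.854) z = 0  =>  z = -1/(0.854) = -1.17096,  |z| = 1.17096.
Moduli of all roots: 1.1710.
All moduli strictly greater than 1? Yes.
Verdict: Invertible.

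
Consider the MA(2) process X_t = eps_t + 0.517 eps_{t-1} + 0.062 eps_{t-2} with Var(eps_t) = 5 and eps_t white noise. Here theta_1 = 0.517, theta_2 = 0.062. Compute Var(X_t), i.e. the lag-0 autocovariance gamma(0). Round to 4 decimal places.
\gamma(0) = 6.3557

For an MA(q) process X_t = eps_t + sum_i theta_i eps_{t-i} with
Var(eps_t) = sigma^2, the variance is
  gamma(0) = sigma^2 * (1 + sum_i theta_i^2).
  sum_i theta_i^2 = (0.517)^2 + (0.062)^2 = 0.267289 + 0.003844 = 0.271133.
  gamma(0) = 5 * (1 + 0.271133) = 5 * 1.271133 = 6.355665, which rounds to 6.3557.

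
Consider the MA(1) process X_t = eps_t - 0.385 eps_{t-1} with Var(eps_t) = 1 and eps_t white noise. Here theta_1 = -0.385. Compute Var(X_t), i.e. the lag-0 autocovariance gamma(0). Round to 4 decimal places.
\gamma(0) = 1.1482

For an MA(q) process X_t = eps_t + sum_i theta_i eps_{t-i} with
Var(eps_t) = sigma^2, the variance is
  gamma(0) = sigma^2 * (1 + sum_i theta_i^2).
  sum_i theta_i^2 = (-0.385)^2 = 0.148225.
  gamma(0) = 1 * (1 + 0.148225) = 1 * 1.148225 = 1.148225, which rounds to 1.1482.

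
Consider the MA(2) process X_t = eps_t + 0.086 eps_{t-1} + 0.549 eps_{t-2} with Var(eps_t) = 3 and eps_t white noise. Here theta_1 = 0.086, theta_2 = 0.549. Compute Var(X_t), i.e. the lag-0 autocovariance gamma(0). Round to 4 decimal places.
\gamma(0) = 3.9264

For an MA(q) process X_t = eps_t + sum_i theta_i eps_{t-i} with
Var(eps_t) = sigma^2, the variance is
  gamma(0) = sigma^2 * (1 + sum_i theta_i^2).
  sum_i theta_i^2 = (0.086)^2 + (0.549)^2 = 0.007396 + 0.301401 = 0.308797.
  gamma(0) = 3 * (1 + 0.308797) = 3 * 1.308797 = 3.926391, which rounds to 3.9264.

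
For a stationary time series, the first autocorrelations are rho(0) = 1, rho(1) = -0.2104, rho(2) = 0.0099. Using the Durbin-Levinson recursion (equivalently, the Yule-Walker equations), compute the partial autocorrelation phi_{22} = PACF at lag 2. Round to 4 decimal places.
\phi_{22} = -0.0360

The PACF at lag k is phi_{kk}, the last component of the solution
to the Yule-Walker system G_k phi = r_k where
  (G_k)_{ij} = rho(|i - j|), (r_k)_i = rho(i), i,j = 1..k.
Equivalently, Durbin-Levinson gives phi_{kk} iteratively:
  phi_{11} = rho(1)
  phi_{kk} = [rho(k) - sum_{j=1..k-1} phi_{k-1,j} rho(k-j)]
            / [1 - sum_{j=1..k-1} phi_{k-1,j} rho(j)],
  phi_{k,j} = phi_{k-1,j} - phi_{kk} phi_{k-1,k-j},  j = 1..k-1.
Step k = 1:
  phi_11 = rho(1) = -0.2104.
Step k = 2:
  phi_22 = [rho(2) - phi_11 rho(1)] / [1 - phi_11 rho(1)] = [0.0099 - (-0.2104)(-0.2104)] / [1 - (-0.2104)(-0.2104)]
         = -0.03436816 / 0.95573184 = -0.036.
Therefore phi_{22} = -0.0360.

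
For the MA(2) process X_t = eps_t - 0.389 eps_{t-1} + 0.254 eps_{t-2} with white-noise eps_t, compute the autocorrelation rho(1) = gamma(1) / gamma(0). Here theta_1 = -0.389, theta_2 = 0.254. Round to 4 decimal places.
\rho(1) = -0.4012

For an MA(q) process with theta_0 = 1, the autocovariance is
  gamma(k) = sigma^2 * sum_{i=0..q-k} theta_i * theta_{i+k},
and rho(k) = gamma(k) / gamma(0). Sigma^2 cancels.
  numerator   = (1)*(-0.389) + (-0.389)*(0.254) = -0.487806.
  denominator = (1)^2 + (-0.389)^2 + (0.254)^2 = 1.215837.
  rho(1) = -0.487806 / 1.215837 = -0.4012.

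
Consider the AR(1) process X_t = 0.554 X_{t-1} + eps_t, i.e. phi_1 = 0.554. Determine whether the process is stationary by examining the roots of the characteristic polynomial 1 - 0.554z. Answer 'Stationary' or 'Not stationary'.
\text{Stationary}

The AR(p) characteristic polynomial is P(z) = 1 - 0.554z.
Stationarity requires all roots to lie outside the unit circle, i.e. |z| > 1 for every root.
This is linear in z: 1 + (-0.554) z = 0  =>  z = -1/(-0.554) = 1.805054,  |z| = 1.805054.
Moduli of all roots: 1.8051.
All moduli strictly greater than 1? Yes.
Verdict: Stationary.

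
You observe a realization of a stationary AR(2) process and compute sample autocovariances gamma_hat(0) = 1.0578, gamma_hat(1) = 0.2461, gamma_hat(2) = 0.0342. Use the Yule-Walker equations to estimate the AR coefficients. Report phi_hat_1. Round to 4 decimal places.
\hat\phi_{1} = 0.2380

The Yule-Walker equations for an AR(p) process read, in matrix form,
  Gamma_p phi = r_p,   with   (Gamma_p)_{ij} = gamma(|i - j|),
                       (r_p)_i = gamma(i),   i,j = 1..p.
Substitute the sample gammas (Toeplitz matrix and right-hand side of size 2):
  Gamma_p = [[1.0578, 0.2461], [0.2461, 1.0578]]
  r_p     = [0.2461, 0.0342]
Written out:
  1.0578 phi_1 + 0.2461 phi_2 = 0.2461
  0.2461 phi_1 + 1.0578 phi_2 = 0.0342
Solve by Cramer's rule:
  det = gamma(0)^2 - gamma(1)^2 = (1.0578)^2 - (0.2461)^2 = 1.11894084 - 0.06056521 = 1.05837563
  phi_hat_1 = [gamma(1) gamma(0) - gamma(1) gamma(2)] / det = [(0.2461)(1.0578) - (0.2461)(0.0342)] / 1.05837563 = 0.25190796 / 1.05837563 = 0.238
  phi_hat_2 = [gamma(0) gamma(2) - gamma(1)^2] / det = [(1.0578)(0.0342) - (0.2461)^2] / 1.05837563 = -0.02438845 / 1.05837563 = -0.023
So phi_hat = [0.2380, -0.0230].
Therefore phi_hat_1 = 0.2380.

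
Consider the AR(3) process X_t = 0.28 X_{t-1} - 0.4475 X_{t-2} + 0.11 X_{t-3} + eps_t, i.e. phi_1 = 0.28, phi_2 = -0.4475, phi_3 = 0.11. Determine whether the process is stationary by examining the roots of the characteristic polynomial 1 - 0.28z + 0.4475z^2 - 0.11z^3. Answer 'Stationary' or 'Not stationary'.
\text{Stationary}

The AR(p) characteristic polynomial is P(z) = 1 - 0.28z + 0.4475z^2 - 0.11z^3.
Stationarity requires all roots to lie outside the unit circle, i.e. |z| > 1 for every root.
Degree 3: look for a simple real root z0 first, then factor out (1 - z/z0) and solve the remaining quadratic.
Testing z0 = 4: P(4) = 1 + (-0.28)(4) + (0.4475)(4)^2 + (-0.11)(4)^3
  = 1 + (-1.12) + (7.16) + (-7.04) = 0.  So z_0 = 4 is a root, |z_0| = 4.
Divide out the factor (1 - 0.25 z) = (1 - z/z0) (since 1/z0 = 0.25):
  P(z) = (1 - 0.25 z)(1 + (-0.03) z + (0.44) z^2)
  [check: z-coef -0.03 - (0.25) = -0.28; z^2-coef 0.44 - (0.25)(-0.03) = 0.4475; z^3-coef -(0.25)(0.44) = -0.11.]
Remaining roots from the quadratic factor 1 + (-0.03) z + (0.44) z^2:
  Set 1 + (-0.03) z + (0.44) z^2 = 0, i.e. a z^2 + b z + c = 0 with a = 0.44, b = -0.03, c = 1.
  Discriminant D = b^2 - 4ac = (-0.03)^2 - 4*(0.44)*1 = 0.0009 - (1.76) = -1.7591.
  D < 0, so the roots are the complex-conjugate pair z = (-b +/- i sqrt(-D)) / (2a) = 0.0341 +/- 1.5072i.
  For a conjugate pair |z|^2 = z * conj(z) = (product of roots) = c/a = 1/(0.44) = 2.272727, so |z| = sqrt(2.272727) = 1.5076 for both roots.
Moduli of all roots: 4.0000, 1.5076, 1.5076.
All moduli strictly greater than 1? Yes.
Verdict: Stationary.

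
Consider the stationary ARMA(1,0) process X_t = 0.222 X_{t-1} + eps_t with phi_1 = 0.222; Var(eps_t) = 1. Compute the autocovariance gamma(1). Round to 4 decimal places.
\gamma(1) = 0.2335

Multiply the model equation by X_{t-k} and take expectations. With theta_0 = psi_0 = 1 and psi_j the MA(infinity) weights, this gives
  gamma(k) - sum_i phi_i gamma(k-i) = c_k,
  c_k = sigma^2 * sum_{j=k..q} theta_j psi_{j-k}   (c_k = 0 for k > q),
using gamma(-m) = gamma(m).
Pure AR (q = 0): c_0 = sigma^2 = 1, c_k = 0 for k >= 1.
Equations for k = 0 and k = 1 (AR order 1):
  gamma(0) = phi_1 gamma(1) + c_0
  gamma(1) = phi_1 gamma(0) + c_1
Substituting the second into the first: gamma(0) (1 - phi_1^2) = c_0 + phi_1 c_1, so
  gamma(0) = c_0 / (1 - phi_1^2) = 1 / (1 - (0.222)^2) = 1 / 0.950716 = 1.051839.
  gamma(1) = phi_1 gamma(0) = (0.222)(1.051839) = 0.233508.
Therefore gamma(1) = 0.2335 (to 4 decimal places).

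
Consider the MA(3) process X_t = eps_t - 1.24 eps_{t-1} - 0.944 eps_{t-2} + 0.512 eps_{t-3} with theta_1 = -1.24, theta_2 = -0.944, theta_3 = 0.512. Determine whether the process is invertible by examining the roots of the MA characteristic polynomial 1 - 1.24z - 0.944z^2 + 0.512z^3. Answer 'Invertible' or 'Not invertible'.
\text{Not invertible}

The MA(q) characteristic polynomial is P(z) = 1 - 1.24z - 0.944z^2 + 0.512z^3.
Invertibility requires all roots to lie outside the unit circle, i.e. |z| > 1 for every root.
Degree 3: look for a simple real root z0 first, then factor out (1 - z/z0) and solve the remaining quadratic.
Testing z0 = 2.5: P(2.5) = 1 + (-1.24)(2.5) + (-0.944)(2.5)^2 + (0.512)(2.5)^3
  = 1 + (-3.1) + (-5.9) + (8) = 0.  So z_0 = 2.5 is a root, |z_0| = 2.5.
Divide out the factor (1 - 0.4 z) = (1 - z/z0) (since 1/z0 = 0.4):
  P(z) = (1 - 0.4 z)(1 + (-0.84) z + (-1.28) z^2)
  [check: z-coef -0.84 - (0.4) = -1.24; z^2-coef -1.28 - (0.4)(-0.84) = -0.944; z^3-coef -(0.4)(-1.28) = 0.512.]
Remaining roots from the quadratic factor 1 + (-0.84) z + (-1.28) z^2:
  Set 1 + (-0.84) z + (-1.28) z^2 = 0, i.e. a z^2 + b z + c = 0 with a = -1.28, b = -0.84, c = 1.
  Discriminant D = b^2 - 4ac = (-0.84)^2 - 4*(-1.28)*1 = 0.7056 - (-5.12) = 5.8256.
  D >= 0, so the roots are real: z = (-b +/- sqrt(D)) / (2a) = (0.84 +/- 2.413628) / (-2.56).
    z_1 = (0.84 + 2.413628) / (-2.56) = -1.2709,   |z_1| = 1.2709.
    z_2 = (0.84 - 2.413628) / (-2.56) = 0.6147,   |z_2| = 0.6147.
Moduli of all roots: 2.5000, 1.2709, 0.6147.
All moduli strictly greater than 1? No.
Verdict: Not invertible.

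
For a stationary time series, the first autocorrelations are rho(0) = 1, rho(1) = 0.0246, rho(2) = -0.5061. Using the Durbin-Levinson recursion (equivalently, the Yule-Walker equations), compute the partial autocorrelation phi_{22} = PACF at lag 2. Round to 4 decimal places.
\phi_{22} = -0.5070

The PACF at lag k is phi_{kk}, the last component of the solution
to the Yule-Walker system G_k phi = r_k where
  (G_k)_{ij} = rho(|i - j|), (r_k)_i = rho(i), i,j = 1..k.
Equivalently, Durbin-Levinson gives phi_{kk} iteratively:
  phi_{11} = rho(1)
  phi_{kk} = [rho(k) - sum_{j=1..k-1} phi_{k-1,j} rho(k-j)]
            / [1 - sum_{j=1..k-1} phi_{k-1,j} rho(j)],
  phi_{k,j} = phi_{k-1,j} - phi_{kk} phi_{k-1,k-j},  j = 1..k-1.
Step k = 1:
  phi_11 = rho(1) = 0.0246.
Step k = 2:
  phi_22 = [rho(2) - phi_11 rho(1)] / [1 - phi_11 rho(1)] = [-0.5061 - (0.0246)(0.0246)] / [1 - (0.0246)(0.0246)]
         = -0.50670516 / 0.99939484 = -0.507.
Therefore phi_{22} = -0.5070.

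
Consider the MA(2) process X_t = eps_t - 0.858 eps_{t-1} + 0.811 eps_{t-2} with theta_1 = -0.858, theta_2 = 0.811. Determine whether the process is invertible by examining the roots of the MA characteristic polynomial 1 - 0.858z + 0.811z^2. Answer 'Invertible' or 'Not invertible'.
\text{Invertible}

The MA(q) characteristic polynomial is P(z) = 1 - 0.858z + 0.811z^2.
Invertibility requires all roots to lie outside the unit circle, i.e. |z| > 1 for every root.
Set 1 + (-0.858) z + (0.811) z^2 = 0, i.e. a z^2 + b z + c = 0 with a = 0.811, b = -0.858, c = 1.
Discriminant D = b^2 - 4ac = (-0.858)^2 - 4*(0.811)*1 = 0.736164 - (3.244) = -2.507836.
D < 0, so the roots are the complex-conjugate pair z = (-b +/- i sqrt(-D)) / (2a) = 0.529 +/- 0.9763i.
For a conjugate pair |z|^2 = z * conj(z) = (product of roots) = c/a = 1/(0.811) = 1.233046, so |z| = sqrt(1.233046) = 1.1104 for both roots.
Moduli of all roots: 1.1104, 1.1104.
All moduli strictly greater than 1? Yes.
Verdict: Invertible.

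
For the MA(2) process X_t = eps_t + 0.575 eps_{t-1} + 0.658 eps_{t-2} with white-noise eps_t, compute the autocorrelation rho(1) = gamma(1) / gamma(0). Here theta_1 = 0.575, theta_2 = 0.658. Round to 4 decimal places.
\rho(1) = 0.5406

For an MA(q) process with theta_0 = 1, the autocovariance is
  gamma(k) = sigma^2 * sum_{i=0..q-k} theta_i * theta_{i+k},
and rho(k) = gamma(k) / gamma(0). Sigma^2 cancels.
  numerator   = (1)*(0.575) + (0.575)*(0.658) = 0.95335.
  denominator = (1)^2 + (0.575)^2 + (0.658)^2 = 1.763589.
  rho(1) = 0.95335 / 1.763589 = 0.5406.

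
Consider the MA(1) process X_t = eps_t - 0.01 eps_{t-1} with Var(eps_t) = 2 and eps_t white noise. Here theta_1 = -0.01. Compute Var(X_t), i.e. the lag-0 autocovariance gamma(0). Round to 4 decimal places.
\gamma(0) = 2.0002

For an MA(q) process X_t = eps_t + sum_i theta_i eps_{t-i} with
Var(eps_t) = sigma^2, the variance is
  gamma(0) = sigma^2 * (1 + sum_i theta_i^2).
  sum_i theta_i^2 = (-0.01)^2 = 0.0001.
  gamma(0) = 2 * (1 + 0.0001) = 2 * 1.0001 = 2.0002.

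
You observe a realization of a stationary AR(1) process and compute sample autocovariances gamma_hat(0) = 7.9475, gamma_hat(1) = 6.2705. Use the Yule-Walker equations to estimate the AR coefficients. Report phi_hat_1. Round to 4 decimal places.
\hat\phi_{1} = 0.7890

The Yule-Walker equations for an AR(p) process read, in matrix form,
  Gamma_p phi = r_p,   with   (Gamma_p)_{ij} = gamma(|i - j|),
                       (r_p)_i = gamma(i),   i,j = 1..p.
Substitute the sample gammas (Toeplitz matrix and right-hand side of size 1):
  Gamma_p = [[7.9475]]
  r_p     = [6.2705]
With p = 1 this is the single equation gamma(0) phi_1 = gamma(1):
  phi_hat_1 = gamma(1) / gamma(0) = 6.2705 / 7.9475 = 0.7890.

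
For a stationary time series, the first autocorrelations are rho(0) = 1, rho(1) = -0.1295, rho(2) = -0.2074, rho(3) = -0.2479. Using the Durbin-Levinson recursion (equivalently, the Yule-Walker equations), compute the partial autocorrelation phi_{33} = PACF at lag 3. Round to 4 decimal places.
\phi_{33} = -0.3330

The PACF at lag k is phi_{kk}, the last component of the solution
to the Yule-Walker system G_k phi = r_k where
  (G_k)_{ij} = rho(|i - j|), (r_k)_i = rho(i), i,j = 1..k.
Equivalently, Durbin-Levinson gives phi_{kk} iteratively:
  phi_{11} = rho(1)
  phi_{kk} = [rho(k) - sum_{j=1..k-1} phi_{k-1,j} rho(k-j)]
            / [1 - sum_{j=1..k-1} phi_{k-1,j} rho(j)],
  phi_{k,j} = phi_{k-1,j} - phi_{kk} phi_{k-1,k-j},  j = 1..k-1.
Step k = 1:
  phi_11 = rho(1) = -0.1295.
Step k = 2:
  phi_22 = [rho(2) - phi_11 rho(1)] / [1 - phi_11 rho(1)] = [-0.2074 - (-0.1295)(-0.1295)] / [1 - (-0.1295)(-0.1295)]
         = -0.22417025 / 0.98322975 = -0.227994.
  Update: phi_21 = phi_11 - phi_22 phi_11 = -0.1295 - (-0.227994)(-0.1295) = -0.159025.
Step k = 3:
  phi_33 = [rho(3) - phi_21 rho(2) - phi_22 rho(1)] / [1 - phi_21 rho(1) - phi_22 rho(2)]
    numerator   = -0.2479 - (-0.159025)(-0.2074) - (-0.227994)(-0.1295) = -0.31040702
    denominator = 1 - (-0.159025)(-0.1295) - (-0.227994)(-0.2074) = 0.93212033
  phi_33 = -0.31040702 / 0.93212033 = -0.333.
Therefore phi_{33} = -0.3330.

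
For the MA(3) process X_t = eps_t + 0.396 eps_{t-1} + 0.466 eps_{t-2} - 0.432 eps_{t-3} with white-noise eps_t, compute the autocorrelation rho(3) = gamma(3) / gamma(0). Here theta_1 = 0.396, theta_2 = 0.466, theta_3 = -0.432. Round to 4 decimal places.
\rho(3) = -0.2768

For an MA(q) process with theta_0 = 1, the autocovariance is
  gamma(k) = sigma^2 * sum_{i=0..q-k} theta_i * theta_{i+k},
and rho(k) = gamma(k) / gamma(0). Sigma^2 cancels.
  numerator   = (1)*(-0.432) = -0.432.
  denominator = (1)^2 + (0.396)^2 + (0.466)^2 + (-0.432)^2 = 1.560596.
  rho(3) = -0.432 / 1.560596 = -0.2768.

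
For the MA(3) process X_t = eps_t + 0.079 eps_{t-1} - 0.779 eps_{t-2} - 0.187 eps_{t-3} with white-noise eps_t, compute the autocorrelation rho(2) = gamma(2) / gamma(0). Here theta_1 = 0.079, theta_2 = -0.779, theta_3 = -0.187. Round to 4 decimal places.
\rho(2) = -0.4816

For an MA(q) process with theta_0 = 1, the autocovariance is
  gamma(k) = sigma^2 * sum_{i=0..q-k} theta_i * theta_{i+k},
and rho(k) = gamma(k) / gamma(0). Sigma^2 cancels.
  numerator   = (1)*(-0.779) + (0.079)*(-0.187) = -0.793773.
  denominator = (1)^2 + (0.079)^2 + (-0.779)^2 + (-0.187)^2 = 1.648051.
  rho(2) = -0.793773 / 1.648051 = -0.4816.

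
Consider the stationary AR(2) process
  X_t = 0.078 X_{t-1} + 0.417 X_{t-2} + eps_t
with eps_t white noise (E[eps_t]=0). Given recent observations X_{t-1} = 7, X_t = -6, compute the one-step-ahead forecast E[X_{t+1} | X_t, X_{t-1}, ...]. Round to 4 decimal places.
E[X_{t+1} \mid \mathcal F_t] = 2.4510

For an AR(p) model X_t = c + sum_i phi_i X_{t-i} + eps_t, the
one-step-ahead conditional mean is
  E[X_{t+1} | X_t, ...] = c + sum_i phi_i X_{t+1-i}.
Substitute known values:
  E[X_{t+1} | ...] = (0.078) * (-6) + (0.417) * (7)
                   = 2.4510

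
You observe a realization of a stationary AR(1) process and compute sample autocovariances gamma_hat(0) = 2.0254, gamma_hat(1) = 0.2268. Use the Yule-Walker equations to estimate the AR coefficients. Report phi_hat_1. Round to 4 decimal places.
\hat\phi_{1} = 0.1120

The Yule-Walker equations for an AR(p) process read, in matrix form,
  Gamma_p phi = r_p,   with   (Gamma_p)_{ij} = gamma(|i - j|),
                       (r_p)_i = gamma(i),   i,j = 1..p.
Substitute the sample gammas (Toeplitz matrix and right-hand side of size 1):
  Gamma_p = [[2.0254]]
  r_p     = [0.2268]
With p = 1 this is the single equation gamma(0) phi_1 = gamma(1):
  phi_hat_1 = gamma(1) / gamma(0) = 0.2268 / 2.0254 = 0.1120.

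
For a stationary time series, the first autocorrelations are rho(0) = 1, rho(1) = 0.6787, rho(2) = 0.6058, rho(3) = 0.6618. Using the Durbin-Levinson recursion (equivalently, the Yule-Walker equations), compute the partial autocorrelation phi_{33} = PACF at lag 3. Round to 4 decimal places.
\phi_{33} = 0.3571

The PACF at lag k is phi_{kk}, the last component of the solution
to the Yule-Walker system G_k phi = r_k where
  (G_k)_{ij} = rho(|i - j|), (r_k)_i = rho(i), i,j = 1..k.
Equivalently, Durbin-Levinson gives phi_{kk} iteratively:
  phi_{11} = rho(1)
  phi_{kk} = [rho(k) - sum_{j=1..k-1} phi_{k-1,j} rho(k-j)]
            / [1 - sum_{j=1..k-1} phi_{k-1,j} rho(j)],
  phi_{k,j} = phi_{k-1,j} - phi_{kk} phi_{k-1,k-j},  j = 1..k-1.
Step k = 1:
  phi_11 = rho(1) = 0.6787.
Step k = 2:
  phi_22 = [rho(2) - phi_11 rho(1)] / [1 - phi_11 rho(1)] = [0.6058 - (0.6787)(0.6787)] / [1 - (0.6787)(0.6787)]
         = 0.14516631 / 0.53936631 = 0.269142.
  Update: phi_21 = phi_11 - phi_22 phi_11 = 0.6787 - (0.269142)(0.6787) = 0.496033.
Step k = 3:
  phi_33 = [rho(3) - phi_21 rho(2) - phi_22 rho(1)] / [1 - phi_21 rho(1) - phi_22 rho(2)]
    numerator   = 0.6618 - (0.496033)(0.6058) - (0.269142)(0.6787) = 0.17863625
    denominator = 1 - (0.496033)(0.6787) - (0.269142)(0.6058) = 0.50029591
  phi_33 = 0.17863625 / 0.50029591 = 0.3571.
Therefore phi_{33} = 0.3571.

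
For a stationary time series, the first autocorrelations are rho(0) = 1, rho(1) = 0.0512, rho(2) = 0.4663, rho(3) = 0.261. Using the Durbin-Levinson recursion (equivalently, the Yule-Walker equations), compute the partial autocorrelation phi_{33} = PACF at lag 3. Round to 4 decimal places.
\phi_{33} = 0.2871

The PACF at lag k is phi_{kk}, the last component of the solution
to the Yule-Walker system G_k phi = r_k where
  (G_k)_{ij} = rho(|i - j|), (r_k)_i = rho(i), i,j = 1..k.
Equivalently, Durbin-Levinson gives phi_{kk} iteratively:
  phi_{11} = rho(1)
  phi_{kk} = [rho(k) - sum_{j=1..k-1} phi_{k-1,j} rho(k-j)]
            / [1 - sum_{j=1..k-1} phi_{k-1,j} rho(j)],
  phi_{k,j} = phi_{k-1,j} - phi_{kk} phi_{k-1,k-j},  j = 1..k-1.
Step k = 1:
  phi_11 = rho(1) = 0.0512.
Step k = 2:
  phi_22 = [rho(2) - phi_11 rho(1)] / [1 - phi_11 rho(1)] = [0.4663 - (0.0512)(0.0512)] / [1 - (0.0512)(0.0512)]
         = 0.46367856 / 0.99737856 = 0.464897.
  Update: phi_21 = phi_11 - phi_22 phi_11 = 0.0512 - (0.464897)(0.0512) = 0.027397.
Step k = 3:
  phi_33 = [rho(3) - phi_21 rho(2) - phi_22 rho(1)] / [1 - phi_21 rho(1) - phi_22 rho(2)]
    numerator   = 0.261 - (0.027397)(0.4663) - (0.464897)(0.0512) = 0.22442192
    denominator = 1 - (0.027397)(0.0512) - (0.464897)(0.4663) = 0.78181567
  phi_33 = 0.22442192 / 0.78181567 = 0.2871.
Therefore phi_{33} = 0.2871.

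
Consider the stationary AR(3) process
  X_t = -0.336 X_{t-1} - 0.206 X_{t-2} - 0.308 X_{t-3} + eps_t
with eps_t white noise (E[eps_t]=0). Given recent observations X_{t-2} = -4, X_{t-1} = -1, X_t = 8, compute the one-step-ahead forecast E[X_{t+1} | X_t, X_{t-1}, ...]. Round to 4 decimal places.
E[X_{t+1} \mid \mathcal F_t] = -1.2500

For an AR(p) model X_t = c + sum_i phi_i X_{t-i} + eps_t, the
one-step-ahead conditional mean is
  E[X_{t+1} | X_t, ...] = c + sum_i phi_i X_{t+1-i}.
Substitute known values:
  E[X_{t+1} | ...] = (-0.336) * (8) + (-0.206) * (-1) + (-0.308) * (-4)
                   = -1.2500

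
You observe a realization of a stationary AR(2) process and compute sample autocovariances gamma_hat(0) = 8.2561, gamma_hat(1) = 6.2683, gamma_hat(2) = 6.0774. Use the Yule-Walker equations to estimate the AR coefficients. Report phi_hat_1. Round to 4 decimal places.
\hat\phi_{1} = 0.4730

The Yule-Walker equations for an AR(p) process read, in matrix form,
  Gamma_p phi = r_p,   with   (Gamma_p)_{ij} = gamma(|i - j|),
                       (r_p)_i = gamma(i),   i,j = 1..p.
Substitute the sample gammas (Toeplitz matrix and right-hand side of size 2):
  Gamma_p = [[8.2561, 6.2683], [6.2683, 8.2561]]
  r_p     = [6.2683, 6.0774]
Written out:
  8.2561 phi_1 + 6.2683 phi_2 = 6.2683
  6.2683 phi_1 + 8.2561 phi_2 = 6.0774
Solve by Cramer's rule:
  det = gamma(0)^2 - gamma(1)^2 = (8.2561)^2 - (6.2683)^2 = 68.16318721 - 39.29158489 = 28.87160232
  phi_hat_1 = [gamma(1) gamma(0) - gamma(1) gamma(2)] / det = [(6.2683)(8.2561) - (6.2683)(6.0774)] / 28.87160232 = 13.65674521 / 28.87160232 = 0.473
  phi_hat_2 = [gamma(0) gamma(2) - gamma(1)^2] / det = [(8.2561)(6.0774) - (6.2683)^2] / 28.87160232 = 10.88403725 / 28.87160232 = 0.377
So phi_hat = [0.4730, 0.3770].
Therefore phi_hat_1 = 0.4730.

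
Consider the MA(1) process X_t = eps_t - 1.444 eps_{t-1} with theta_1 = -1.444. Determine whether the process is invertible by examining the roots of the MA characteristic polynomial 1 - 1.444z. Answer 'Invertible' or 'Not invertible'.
\text{Not invertible}

The MA(q) characteristic polynomial is P(z) = 1 - 1.444z.
Invertibility requires all roots to lie outside the unit circle, i.e. |z| > 1 for every root.
This is linear in z: 1 + (-1.444) z = 0  =>  z = -1/(-1.444) = 0.692521,  |z| = 0.692521.
Moduli of all roots: 0.6925.
All moduli strictly greater than 1? No.
Verdict: Not invertible.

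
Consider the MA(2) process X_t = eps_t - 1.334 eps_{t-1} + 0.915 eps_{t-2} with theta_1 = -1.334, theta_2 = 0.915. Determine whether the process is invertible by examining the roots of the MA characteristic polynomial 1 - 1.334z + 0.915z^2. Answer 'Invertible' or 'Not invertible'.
\text{Invertible}

The MA(q) characteristic polynomial is P(z) = 1 - 1.334z + 0.915z^2.
Invertibility requires all roots to lie outside the unit circle, i.e. |z| > 1 for every root.
Set 1 + (-1.334) z + (0.915) z^2 = 0, i.e. a z^2 + b z + c = 0 with a = 0.915, b = -1.334, c = 1.
Discriminant D = b^2 - 4ac = (-1.334)^2 - 4*(0.915)*1 = 1.779556 - (3.66) = -1.880444.
D < 0, so the roots are the complex-conjugate pair z = (-b +/- i sqrt(-D)) / (2a) = 0.729 +/- 0.7493i.
For a conjugate pair |z|^2 = z * conj(z) = (product of roots) = c/a = 1/(0.915) = 1.092896, so |z| = sqrt(1.092896) = 1.0454 for both roots.
Moduli of all roots: 1.0454, 1.0454.
All moduli strictly greater than 1? Yes.
Verdict: Invertible.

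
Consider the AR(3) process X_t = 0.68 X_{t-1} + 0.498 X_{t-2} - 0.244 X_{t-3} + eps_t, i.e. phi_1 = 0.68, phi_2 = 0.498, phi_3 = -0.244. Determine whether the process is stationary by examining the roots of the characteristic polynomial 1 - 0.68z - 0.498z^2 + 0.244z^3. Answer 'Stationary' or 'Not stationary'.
\text{Stationary}

The AR(p) characteristic polynomial is P(z) = 1 - 0.68z - 0.498z^2 + 0.244z^3.
Stationarity requires all roots to lie outside the unit circle, i.e. |z| > 1 for every root.
Degree 3: look for a simple real root z0 first, then factor out (1 - z/z0) and solve the remaining quadratic.
Testing z0 = 2.5: P(2.5) = 1 + (-0.68)(2.5) + (-0.498)(2.5)^2 + (0.244)(2.5)^3
  = 1 + (-1.7) + (-3.1125) + (3.8125) = 0.  So z_0 = 2.5 is a root, |z_0| = 2.5.
Divide out the factor (1 - 0.4 z) = (1 - z/z0) (since 1/z0 = 0.4):
  P(z) = (1 - 0.4 z)(1 + (-0.28) z + (-0.61) z^2)
  [check: z-coef -0.28 - (0.4) = -0.68; z^2-coef -0.61 - (0.4)(-0.28) = -0.498; z^3-coef -(0.4)(-0.61) = 0.244.]
Remaining roots from the quadratic factor 1 + (-0.28) z + (-0.61) z^2:
  Set 1 + (-0.28) z + (-0.61) z^2 = 0, i.e. a z^2 + b z + c = 0 with a = -0.61, b = -0.28, c = 1.
  Discriminant D = b^2 - 4ac = (-0.28)^2 - 4*(-0.61)*1 = 0.0784 - (-2.44) = 2.5184.
  D >= 0, so the roots are real: z = (-b +/- sqrt(D)) / (2a) = (0.28 +/- 1.586947) / (-1.22).
    z_1 = (0.28 + 1.586947) / (-1.22) = -1.5303,   |z_1| = 1.5303.
    z_2 = (0.28 - 1.586947) / (-1.22) = 1.0713,   |z_2| = 1.0713.
Moduli of all roots: 2.5000, 1.5303, 1.0713.
All moduli strictly greater than 1? Yes.
Verdict: Stationary.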